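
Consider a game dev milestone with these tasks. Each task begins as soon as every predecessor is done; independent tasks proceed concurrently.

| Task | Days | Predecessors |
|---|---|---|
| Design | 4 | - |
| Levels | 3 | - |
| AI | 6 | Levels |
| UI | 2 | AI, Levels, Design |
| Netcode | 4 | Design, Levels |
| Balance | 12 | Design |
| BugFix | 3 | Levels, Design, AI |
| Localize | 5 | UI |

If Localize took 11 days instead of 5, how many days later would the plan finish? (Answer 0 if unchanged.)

As given, the longest chain is Levels→AI→UI→Localize = 3+6+2+5 = 16, so the finish is 16 days.
Localize is on the critical path; changing it to 11 makes that path 22 days.
That remains the longest chain; total 22 days.
Change in finish: 22 − 16 = +6 days.

6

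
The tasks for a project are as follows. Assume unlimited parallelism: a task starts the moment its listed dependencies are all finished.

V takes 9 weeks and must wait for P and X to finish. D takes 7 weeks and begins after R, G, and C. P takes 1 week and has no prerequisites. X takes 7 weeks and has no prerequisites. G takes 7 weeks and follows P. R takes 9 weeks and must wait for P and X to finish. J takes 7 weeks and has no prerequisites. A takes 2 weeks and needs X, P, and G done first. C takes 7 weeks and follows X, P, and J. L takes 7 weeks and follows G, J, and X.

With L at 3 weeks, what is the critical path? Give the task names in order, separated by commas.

Actual critical path: X→R→D = 7+9+7 = 23 ⇒ 23 weeks.
The longest path through L is only 15 weeks, so L has float 8.
That remains the longest chain; total 23 weeks.

X, R, D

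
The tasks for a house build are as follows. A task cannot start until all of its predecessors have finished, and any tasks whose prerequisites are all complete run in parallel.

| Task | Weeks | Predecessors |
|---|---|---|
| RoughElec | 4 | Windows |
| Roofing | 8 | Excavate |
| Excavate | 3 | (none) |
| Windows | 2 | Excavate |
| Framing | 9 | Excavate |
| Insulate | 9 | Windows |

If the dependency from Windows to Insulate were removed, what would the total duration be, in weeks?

With the dependency in place, Excavate→Windows→Insulate = 3+2+9 = 14 sets the finish at 14 weeks.
Without Windows→Insulate, Insulate's earliest start moves from 5 to 0.
The longest chain is now Excavate→Framing = 3+9 = 12, so the job takes 12 weeks.

12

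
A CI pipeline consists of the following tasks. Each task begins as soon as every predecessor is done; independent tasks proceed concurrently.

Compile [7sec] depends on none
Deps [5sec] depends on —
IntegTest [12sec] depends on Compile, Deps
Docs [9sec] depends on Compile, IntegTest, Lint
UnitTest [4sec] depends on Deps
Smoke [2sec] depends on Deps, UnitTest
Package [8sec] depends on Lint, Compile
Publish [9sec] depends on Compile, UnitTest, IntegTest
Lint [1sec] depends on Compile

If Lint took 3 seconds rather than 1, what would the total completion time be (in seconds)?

28

Baseline: Compile→IntegTest→Docs = 7+12+9 = 28 → 28 seconds.
The longest path through Lint is only 17 seconds, so Lint has float 11.
The critical path is still Compile→IntegTest→Docs; finish is now 28 seconds.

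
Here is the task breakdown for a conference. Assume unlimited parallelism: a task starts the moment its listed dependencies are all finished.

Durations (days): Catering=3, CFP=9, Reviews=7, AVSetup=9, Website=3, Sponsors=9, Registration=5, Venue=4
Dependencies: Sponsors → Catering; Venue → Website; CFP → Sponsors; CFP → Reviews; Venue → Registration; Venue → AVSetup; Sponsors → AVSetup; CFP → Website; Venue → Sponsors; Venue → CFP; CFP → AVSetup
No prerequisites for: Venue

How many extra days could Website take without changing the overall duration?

15

Critical path: Venue→CFP→Sponsors→AVSetup = 4+9+9+9 = 31, so the finish is 31 days.
The longest chain containing Website totals 16 days.
So Website can slip 31 − 16 = 15 days.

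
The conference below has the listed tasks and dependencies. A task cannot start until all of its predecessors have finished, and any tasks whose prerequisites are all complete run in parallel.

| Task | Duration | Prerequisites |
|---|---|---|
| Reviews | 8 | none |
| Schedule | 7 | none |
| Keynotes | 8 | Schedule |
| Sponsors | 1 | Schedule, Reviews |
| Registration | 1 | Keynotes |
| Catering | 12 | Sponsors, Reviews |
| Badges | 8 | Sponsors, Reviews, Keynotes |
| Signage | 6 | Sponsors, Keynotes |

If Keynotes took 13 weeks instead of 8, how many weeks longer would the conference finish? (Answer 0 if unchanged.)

5

Actual critical path: Schedule→Keynotes→Badges = 7+8+8 = 23 ⇒ 23 weeks.
Since Keynotes is critical, the +5 change carries straight to that chain (now 28 weeks).
That remains the longest chain; total 28 weeks.
Change in finish: 28 − 23 = +5 weeks.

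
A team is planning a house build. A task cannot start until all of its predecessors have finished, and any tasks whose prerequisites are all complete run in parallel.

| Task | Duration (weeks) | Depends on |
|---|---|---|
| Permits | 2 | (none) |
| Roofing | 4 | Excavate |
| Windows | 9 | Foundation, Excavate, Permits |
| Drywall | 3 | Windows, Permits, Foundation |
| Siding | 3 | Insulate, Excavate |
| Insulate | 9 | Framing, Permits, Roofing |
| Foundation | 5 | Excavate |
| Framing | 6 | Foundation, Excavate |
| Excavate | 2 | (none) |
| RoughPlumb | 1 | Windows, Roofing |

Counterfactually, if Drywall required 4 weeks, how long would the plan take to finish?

25

Critical path before the change: Excavate→Foundation→Framing→Insulate→Siding = 2+5+6+9+3 = 25 giving 25 weeks.
The longest path through Drywall is only 19 weeks, so Drywall has float 6.
No other chain overtakes it, so the finish is 25 weeks.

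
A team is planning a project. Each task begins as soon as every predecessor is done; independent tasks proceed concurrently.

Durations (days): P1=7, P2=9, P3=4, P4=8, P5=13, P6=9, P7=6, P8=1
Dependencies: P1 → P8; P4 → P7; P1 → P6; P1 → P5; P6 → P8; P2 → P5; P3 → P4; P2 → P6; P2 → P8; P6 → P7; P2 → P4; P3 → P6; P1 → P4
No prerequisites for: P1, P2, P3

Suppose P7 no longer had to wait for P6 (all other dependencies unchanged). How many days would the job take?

23

Original critical path: P2→P6→P7 = 9+9+6 = 24 ⇒ 24 days.
Without P6→P7, P7's earliest start moves from 18 to 17.
New critical path: P2→P4→P7 = 9+8+6 = 23 ⇒ 23 days.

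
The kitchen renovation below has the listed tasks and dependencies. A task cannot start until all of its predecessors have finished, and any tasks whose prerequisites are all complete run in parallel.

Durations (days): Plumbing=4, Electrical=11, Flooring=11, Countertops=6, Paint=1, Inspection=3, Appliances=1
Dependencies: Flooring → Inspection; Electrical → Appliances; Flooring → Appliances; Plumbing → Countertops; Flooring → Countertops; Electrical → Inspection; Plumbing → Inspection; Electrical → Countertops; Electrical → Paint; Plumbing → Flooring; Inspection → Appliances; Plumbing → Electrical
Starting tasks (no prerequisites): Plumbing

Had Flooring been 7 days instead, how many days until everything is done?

Baseline: Plumbing→Flooring→Countertops = 4+11+6 = 21 → 21 days.
Flooring is on the critical path; changing it to 7 makes that path 17 days.
The binding chain switches to Plumbing→Electrical→Countertops = 4+11+6 = 21; finish 21 days.

21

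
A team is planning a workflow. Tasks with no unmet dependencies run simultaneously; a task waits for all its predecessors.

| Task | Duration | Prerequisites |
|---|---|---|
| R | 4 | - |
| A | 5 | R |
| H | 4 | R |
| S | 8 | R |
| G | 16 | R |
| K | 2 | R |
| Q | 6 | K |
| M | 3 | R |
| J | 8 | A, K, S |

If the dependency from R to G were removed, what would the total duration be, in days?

20

With the dependency in place, R→S→J = 4+8+8 = 20 sets the finish at 20 days.
Without R→G, G's earliest start moves from 4 to 0.
The longest chain is now R→S→J = 4+8+8 = 20, so the job takes 20 days.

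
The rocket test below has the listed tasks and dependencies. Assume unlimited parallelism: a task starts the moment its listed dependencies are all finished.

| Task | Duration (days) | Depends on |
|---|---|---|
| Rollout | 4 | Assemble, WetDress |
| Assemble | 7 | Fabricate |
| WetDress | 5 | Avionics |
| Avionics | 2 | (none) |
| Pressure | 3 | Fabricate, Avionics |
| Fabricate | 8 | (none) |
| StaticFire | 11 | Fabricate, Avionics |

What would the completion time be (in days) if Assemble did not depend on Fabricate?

19

Before: longest chain Fabricate→Assemble→Rollout = 8+7+4 = 19, finish 19.
Without Fabricate→Assemble, Assemble's earliest start moves from 8 to 0.
After: Fabricate→StaticFire = 8+11 = 19 → 19 days.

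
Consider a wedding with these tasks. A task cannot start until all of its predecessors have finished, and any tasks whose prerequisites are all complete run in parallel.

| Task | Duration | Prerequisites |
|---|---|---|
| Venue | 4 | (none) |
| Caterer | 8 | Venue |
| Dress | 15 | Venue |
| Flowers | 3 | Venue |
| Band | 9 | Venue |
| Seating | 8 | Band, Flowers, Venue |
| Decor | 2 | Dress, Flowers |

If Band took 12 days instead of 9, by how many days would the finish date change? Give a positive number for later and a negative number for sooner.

As given, the longest chain is Venue→Band→Seating = 4+9+8 = 21, so the finish is 21 days.
Band is on the critical path; changing it to 12 makes that path 24 days.
The critical path is still Venue→Band→Seating; finish is now 24 days.
Change in finish: 24 − 21 = +3 days.

3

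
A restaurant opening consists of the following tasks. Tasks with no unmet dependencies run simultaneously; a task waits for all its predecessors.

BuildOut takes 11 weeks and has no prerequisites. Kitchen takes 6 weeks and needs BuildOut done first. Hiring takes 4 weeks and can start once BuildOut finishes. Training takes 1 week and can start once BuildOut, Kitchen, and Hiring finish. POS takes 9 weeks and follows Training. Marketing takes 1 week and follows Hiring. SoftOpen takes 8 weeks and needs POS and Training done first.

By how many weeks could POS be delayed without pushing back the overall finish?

0

Critical path: BuildOut→Kitchen→Training→POS→SoftOpen = 11+6+1+9+8 = 35, so the finish is 35 weeks.
The longest chain containing POS totals 35 weeks.
Slack of POS = 18 − 18 = 0 weeks.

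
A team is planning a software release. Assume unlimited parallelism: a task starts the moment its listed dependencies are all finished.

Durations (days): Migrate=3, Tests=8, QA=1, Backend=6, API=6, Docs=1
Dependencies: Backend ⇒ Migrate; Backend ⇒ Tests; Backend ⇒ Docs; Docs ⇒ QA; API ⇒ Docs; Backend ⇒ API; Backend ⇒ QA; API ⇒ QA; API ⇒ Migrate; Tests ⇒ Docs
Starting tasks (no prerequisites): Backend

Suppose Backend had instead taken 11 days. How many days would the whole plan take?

Baseline: Backend→Tests→Docs→QA = 6+8+1+1 = 16 → 16 days.
Since Backend is critical, the +5 change carries straight to that chain (now 21 days).
No other chain overtakes it, so the finish is 21 days.

21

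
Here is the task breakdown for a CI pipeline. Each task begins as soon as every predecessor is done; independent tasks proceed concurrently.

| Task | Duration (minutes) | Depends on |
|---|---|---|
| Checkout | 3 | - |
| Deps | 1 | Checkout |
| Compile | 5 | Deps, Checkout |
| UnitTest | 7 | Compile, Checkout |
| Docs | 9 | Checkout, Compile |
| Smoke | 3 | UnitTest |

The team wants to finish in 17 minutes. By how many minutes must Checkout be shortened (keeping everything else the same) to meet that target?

2

Current finish: 19 minutes; target: 17.
Checkout is on every critical path, so each minute cut from Checkout cuts the finish by one (this holds down to a finish of 17).
Need 19 − 17 = 2 minutes off Checkout → Checkout becomes 1 minute, finish becomes 17.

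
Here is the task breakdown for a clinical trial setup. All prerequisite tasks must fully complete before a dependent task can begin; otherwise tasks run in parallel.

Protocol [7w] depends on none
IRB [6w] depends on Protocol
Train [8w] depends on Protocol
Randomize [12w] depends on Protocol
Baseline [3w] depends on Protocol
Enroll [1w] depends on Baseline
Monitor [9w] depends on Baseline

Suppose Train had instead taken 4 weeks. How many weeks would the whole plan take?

19

The binding path is Protocol→Randomize = 7+12 = 19; finish at 19 weeks.
Train has 4 weeks of float (longest path through it is 15).
No other chain overtakes it, so the finish is 19 weeks.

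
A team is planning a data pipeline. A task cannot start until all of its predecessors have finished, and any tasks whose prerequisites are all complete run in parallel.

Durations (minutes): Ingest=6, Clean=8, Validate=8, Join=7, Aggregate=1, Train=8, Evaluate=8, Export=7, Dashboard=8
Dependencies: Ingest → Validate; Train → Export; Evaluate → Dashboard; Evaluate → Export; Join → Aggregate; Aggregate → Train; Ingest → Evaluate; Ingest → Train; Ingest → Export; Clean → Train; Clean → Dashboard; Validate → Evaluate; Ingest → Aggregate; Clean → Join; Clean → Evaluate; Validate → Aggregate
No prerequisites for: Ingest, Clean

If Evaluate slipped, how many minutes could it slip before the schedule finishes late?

1

The longest chain is Clean→Join→Aggregate→Train→Export = 8+7+1+8+7 = 31; overall finish 31 minutes.
The longest chain containing Evaluate totals 30 minutes.
Float = 31 − 30 = 1.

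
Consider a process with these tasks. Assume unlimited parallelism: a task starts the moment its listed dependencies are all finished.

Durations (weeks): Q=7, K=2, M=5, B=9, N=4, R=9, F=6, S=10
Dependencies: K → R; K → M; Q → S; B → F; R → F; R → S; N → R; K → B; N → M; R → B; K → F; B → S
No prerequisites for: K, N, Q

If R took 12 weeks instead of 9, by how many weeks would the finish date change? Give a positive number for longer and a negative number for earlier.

Baseline: N→R→B→S = 4+9+9+10 = 32 → 32 weeks.
R is on the critical path; changing it to 12 makes that path 35 weeks.
That remains the longest chain; total 35 weeks.
Change in finish: 35 − 32 = +3 weeks.

3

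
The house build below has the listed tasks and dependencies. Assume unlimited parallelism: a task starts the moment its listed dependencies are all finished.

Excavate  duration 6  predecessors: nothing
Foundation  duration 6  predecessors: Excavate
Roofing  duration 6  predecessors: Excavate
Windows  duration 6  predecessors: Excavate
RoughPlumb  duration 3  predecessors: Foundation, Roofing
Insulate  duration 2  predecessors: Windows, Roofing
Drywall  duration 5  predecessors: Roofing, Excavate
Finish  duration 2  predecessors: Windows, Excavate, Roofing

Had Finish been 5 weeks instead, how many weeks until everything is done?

The binding path is Excavate→Roofing→Drywall = 6+6+5 = 17; finish at 17 weeks.
Finish is off the critical path — its longest chain is 14 weeks, giving 3 of slack.
No other chain overtakes it, so the finish is 17 weeks.

17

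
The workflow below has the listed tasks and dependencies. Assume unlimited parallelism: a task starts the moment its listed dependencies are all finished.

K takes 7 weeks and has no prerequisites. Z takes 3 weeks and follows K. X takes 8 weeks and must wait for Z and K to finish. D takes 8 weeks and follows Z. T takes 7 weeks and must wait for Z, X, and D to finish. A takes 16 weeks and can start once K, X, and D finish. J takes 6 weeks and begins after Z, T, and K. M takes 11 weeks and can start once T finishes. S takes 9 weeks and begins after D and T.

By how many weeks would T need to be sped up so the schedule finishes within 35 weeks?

1

Current finish: 36 weeks; target: 35.
T is on every critical path, so each week cut from T cuts the finish by one (this holds down to a finish of 34).
Need 36 − 35 = 1 week off T → T becomes 6 weeks, finish becomes 35.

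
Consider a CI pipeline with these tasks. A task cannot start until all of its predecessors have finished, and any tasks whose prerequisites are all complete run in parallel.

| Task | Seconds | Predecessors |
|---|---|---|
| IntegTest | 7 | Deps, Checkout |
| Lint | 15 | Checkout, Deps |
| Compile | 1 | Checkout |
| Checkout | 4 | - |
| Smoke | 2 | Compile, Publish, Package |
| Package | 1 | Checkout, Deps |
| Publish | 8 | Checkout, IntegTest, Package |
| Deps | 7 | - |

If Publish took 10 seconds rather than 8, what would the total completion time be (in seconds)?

Baseline: Deps→IntegTest→Publish→Smoke = 7+7+8+2 = 24 → 24 seconds.
Publish lies on that path, so at 10 seconds the path becomes 26 seconds.
No other chain overtakes it, so the finish is 26 seconds.

26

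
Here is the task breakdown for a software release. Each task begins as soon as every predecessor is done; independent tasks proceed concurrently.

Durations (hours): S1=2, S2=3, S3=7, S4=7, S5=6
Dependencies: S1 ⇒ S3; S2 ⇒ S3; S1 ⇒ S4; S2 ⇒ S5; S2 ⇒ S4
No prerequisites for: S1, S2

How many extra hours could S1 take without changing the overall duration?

1

The longest chain is S2→S3 = 3+7 = 10; overall finish 10 hours.
The longest chain containing S1 totals 9 hours.
Float = 10 − 9 = 1.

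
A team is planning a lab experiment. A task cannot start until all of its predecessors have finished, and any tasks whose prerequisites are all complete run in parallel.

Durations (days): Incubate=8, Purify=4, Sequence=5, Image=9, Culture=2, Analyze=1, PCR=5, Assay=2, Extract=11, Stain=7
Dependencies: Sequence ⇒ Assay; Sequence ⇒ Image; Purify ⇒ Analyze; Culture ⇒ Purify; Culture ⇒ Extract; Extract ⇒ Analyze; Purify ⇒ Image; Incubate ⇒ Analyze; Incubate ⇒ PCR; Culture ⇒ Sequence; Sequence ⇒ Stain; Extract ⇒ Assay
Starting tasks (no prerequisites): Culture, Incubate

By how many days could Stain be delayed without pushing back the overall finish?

Critical path: Culture→Sequence→Image = 2+5+9 = 16, so the finish is 16 days.
Stain finishes as early as 14 and must finish by 16.
So Stain can slip 16 − 14 = 2 days.

2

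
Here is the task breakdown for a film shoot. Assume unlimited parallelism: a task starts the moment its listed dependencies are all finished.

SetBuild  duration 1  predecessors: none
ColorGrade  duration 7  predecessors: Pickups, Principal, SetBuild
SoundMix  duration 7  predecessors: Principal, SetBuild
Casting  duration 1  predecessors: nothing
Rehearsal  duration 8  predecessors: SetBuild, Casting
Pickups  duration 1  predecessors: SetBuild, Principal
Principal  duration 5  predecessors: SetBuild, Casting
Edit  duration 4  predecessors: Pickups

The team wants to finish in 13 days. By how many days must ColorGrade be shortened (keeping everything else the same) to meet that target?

1

Current finish: 14 days; target: 13.
ColorGrade is on every critical path, so each day cut from ColorGrade cuts the finish by one (this holds down to a finish of 13).
Need 14 − 13 = 1 day off ColorGrade → ColorGrade becomes 6 days, finish becomes 13.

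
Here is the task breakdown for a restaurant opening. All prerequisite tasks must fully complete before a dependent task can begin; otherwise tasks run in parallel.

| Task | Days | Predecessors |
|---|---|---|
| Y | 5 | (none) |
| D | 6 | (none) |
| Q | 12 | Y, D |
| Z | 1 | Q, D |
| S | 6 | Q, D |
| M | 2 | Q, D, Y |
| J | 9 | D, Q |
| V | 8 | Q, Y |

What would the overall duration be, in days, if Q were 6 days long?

21

Baseline: D→Q→J = 6+12+9 = 27 → 27 days.
Q is on the critical path; changing it to 6 makes that path 21 days.
The critical path is still D→Q→J; finish is now 21 days.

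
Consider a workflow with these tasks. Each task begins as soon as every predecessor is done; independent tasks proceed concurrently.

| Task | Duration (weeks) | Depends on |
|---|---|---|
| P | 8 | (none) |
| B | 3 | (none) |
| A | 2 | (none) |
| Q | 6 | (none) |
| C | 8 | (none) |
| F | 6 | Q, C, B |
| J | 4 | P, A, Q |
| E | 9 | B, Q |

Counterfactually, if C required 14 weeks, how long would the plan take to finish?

20

Baseline: Q→E = 6+9 = 15 → 15 weeks.
C has 1 week of float (longest path through it is 14).
New critical path: C→F = 14+6 = 20 ⇒ 20 weeks.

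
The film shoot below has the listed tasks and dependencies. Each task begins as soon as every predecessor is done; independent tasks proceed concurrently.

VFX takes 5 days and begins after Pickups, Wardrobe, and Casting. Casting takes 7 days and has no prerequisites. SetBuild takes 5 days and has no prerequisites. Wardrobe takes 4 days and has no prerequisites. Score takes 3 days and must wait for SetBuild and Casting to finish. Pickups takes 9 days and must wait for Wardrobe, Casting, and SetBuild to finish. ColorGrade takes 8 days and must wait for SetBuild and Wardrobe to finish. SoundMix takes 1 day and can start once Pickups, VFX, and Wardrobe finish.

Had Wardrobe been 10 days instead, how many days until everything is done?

25

As given, the longest chain is Casting→Pickups→VFX→SoundMix = 7+9+5+1 = 22, so the finish is 22 days.
The longest path through Wardrobe is only 19 days, so Wardrobe has float 3.
Now Wardrobe→Pickups→VFX→SoundMix = 10+9+5+1 = 25 is longest, so the finish becomes 25 days.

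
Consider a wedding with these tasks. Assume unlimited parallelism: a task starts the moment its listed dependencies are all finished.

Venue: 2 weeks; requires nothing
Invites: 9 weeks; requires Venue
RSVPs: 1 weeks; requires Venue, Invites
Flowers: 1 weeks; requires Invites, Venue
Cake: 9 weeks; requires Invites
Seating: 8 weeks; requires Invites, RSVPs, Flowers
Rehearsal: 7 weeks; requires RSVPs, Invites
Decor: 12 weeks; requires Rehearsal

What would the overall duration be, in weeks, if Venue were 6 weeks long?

The binding path is Venue→Invites→RSVPs→Rehearsal→Decor = 2+9+1+7+12 = 31; finish at 31 weeks.
Venue is on the critical path; changing it to 6 makes that path 35 weeks.
No other chain overtakes it, so the finish is 35 weeks.

35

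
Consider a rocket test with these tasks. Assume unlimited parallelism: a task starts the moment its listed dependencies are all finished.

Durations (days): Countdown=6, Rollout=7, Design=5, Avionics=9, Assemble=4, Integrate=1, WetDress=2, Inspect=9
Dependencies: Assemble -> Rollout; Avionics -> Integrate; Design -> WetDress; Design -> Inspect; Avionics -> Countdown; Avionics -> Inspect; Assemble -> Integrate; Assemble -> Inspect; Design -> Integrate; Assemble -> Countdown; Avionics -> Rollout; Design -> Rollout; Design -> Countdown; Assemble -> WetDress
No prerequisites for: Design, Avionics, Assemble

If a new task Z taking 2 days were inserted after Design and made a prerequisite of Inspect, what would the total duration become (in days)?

Originally the rocket test takes 18 days.
With Z inserted, Inspect now waits for max(Avionics, Assemble, Design, Z).
New critical path: Avionics→Inspect = 9+9 = 18 ⇒ 18 days.

18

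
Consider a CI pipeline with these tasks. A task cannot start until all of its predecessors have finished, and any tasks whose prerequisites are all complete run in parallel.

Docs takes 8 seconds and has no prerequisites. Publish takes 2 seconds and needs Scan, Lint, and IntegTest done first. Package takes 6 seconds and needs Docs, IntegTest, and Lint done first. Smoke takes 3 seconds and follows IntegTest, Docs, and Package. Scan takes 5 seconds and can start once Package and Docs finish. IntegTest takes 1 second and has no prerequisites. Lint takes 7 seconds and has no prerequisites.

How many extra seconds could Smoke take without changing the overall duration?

4

The longest chain is Docs→Package→Scan→Publish = 8+6+5+2 = 21; overall finish 21 seconds.
Smoke finishes as early as 17 and must finish by 21.
So Smoke can slip 21 − 17 = 4 seconds.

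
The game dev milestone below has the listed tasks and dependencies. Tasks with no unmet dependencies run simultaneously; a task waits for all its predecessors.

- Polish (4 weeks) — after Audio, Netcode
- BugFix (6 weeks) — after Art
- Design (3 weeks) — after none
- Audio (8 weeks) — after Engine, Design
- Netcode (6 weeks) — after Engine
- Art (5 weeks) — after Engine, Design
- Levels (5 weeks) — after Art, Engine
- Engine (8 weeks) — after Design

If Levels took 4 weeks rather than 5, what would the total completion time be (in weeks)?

23

Baseline: Design→Engine→Audio→Polish = 3+8+8+4 = 23 → 23 weeks.
Levels has 2 weeks of float (longest path through it is 21).
The critical path is still Design→Engine→Audio→Polish; finish is now 23 weeks.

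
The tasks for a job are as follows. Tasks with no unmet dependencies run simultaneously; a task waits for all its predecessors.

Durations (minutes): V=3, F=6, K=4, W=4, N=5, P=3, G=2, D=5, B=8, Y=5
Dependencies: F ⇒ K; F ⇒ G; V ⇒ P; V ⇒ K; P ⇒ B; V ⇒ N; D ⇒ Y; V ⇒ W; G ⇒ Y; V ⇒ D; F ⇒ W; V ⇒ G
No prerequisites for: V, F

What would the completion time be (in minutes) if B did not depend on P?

13

Original critical path: V→P→B = 3+3+8 = 14 ⇒ 14 minutes.
Without P→B, B's earliest start moves from 6 to 0.
The longest chain is now V→D→Y = 3+5+5 = 13, so the plan takes 13 minutes.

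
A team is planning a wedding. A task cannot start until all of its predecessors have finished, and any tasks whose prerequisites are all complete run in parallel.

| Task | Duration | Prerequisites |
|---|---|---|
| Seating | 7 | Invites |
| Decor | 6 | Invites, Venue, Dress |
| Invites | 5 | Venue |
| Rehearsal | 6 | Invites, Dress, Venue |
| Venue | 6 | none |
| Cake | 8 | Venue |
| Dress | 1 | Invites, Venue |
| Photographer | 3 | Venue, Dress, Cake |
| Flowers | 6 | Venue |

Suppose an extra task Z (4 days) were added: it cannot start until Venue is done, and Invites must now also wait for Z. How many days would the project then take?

22

Originally the project takes 18 days.
With Z inserted, Invites now waits for max(Venue, Z).
New critical path: Venue→Z→Invites→Dress→Rehearsal = 6+4+5+1+6 = 22 ⇒ 22 days.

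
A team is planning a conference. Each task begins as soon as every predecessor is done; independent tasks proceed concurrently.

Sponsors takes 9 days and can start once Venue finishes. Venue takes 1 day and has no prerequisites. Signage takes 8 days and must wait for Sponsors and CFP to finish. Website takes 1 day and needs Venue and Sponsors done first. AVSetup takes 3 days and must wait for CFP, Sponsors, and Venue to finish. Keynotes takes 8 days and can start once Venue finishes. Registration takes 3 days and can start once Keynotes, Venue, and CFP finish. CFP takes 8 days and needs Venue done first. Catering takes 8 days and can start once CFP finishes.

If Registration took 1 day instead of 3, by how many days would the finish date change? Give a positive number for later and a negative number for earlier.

0

Baseline: Venue→Sponsors→Signage = 1+9+8 = 18 → 18 days.
Registration is off the critical path — its longest chain is 12 days, giving 6 of slack.
No other chain overtakes it, so the finish is 18 days.
Change in finish: 18 − 18 = +0 days.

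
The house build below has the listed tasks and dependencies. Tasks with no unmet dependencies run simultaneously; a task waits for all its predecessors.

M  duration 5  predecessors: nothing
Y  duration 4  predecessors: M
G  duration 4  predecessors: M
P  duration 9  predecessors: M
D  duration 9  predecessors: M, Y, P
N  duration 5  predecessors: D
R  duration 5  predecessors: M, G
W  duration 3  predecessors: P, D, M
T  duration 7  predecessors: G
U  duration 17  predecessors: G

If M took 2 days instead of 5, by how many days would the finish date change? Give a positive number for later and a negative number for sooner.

Baseline: M→P→D→N = 5+9+9+5 = 28 → 28 days.
M is on the critical path; changing it to 2 makes that path 25 days.
No other chain overtakes it, so the finish is 25 days.
Change in finish: 25 − 28 = -3 days.

-3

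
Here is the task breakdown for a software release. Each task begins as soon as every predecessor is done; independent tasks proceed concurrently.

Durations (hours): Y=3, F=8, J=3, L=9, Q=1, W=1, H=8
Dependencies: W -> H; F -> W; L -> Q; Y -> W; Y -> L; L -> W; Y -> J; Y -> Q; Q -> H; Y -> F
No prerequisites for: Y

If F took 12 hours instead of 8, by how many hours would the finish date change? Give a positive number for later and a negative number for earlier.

3

Critical path before the change: Y→L→Q→H = 3+9+1+8 = 21 giving 21 hours.
F is off the critical path — its longest chain is 20 hours, giving 1 of slack.
Now Y→F→W→H = 3+12+1+8 = 24 is longest, so the finish becomes 24 hours.
Change in finish: 24 − 21 = +3 hours.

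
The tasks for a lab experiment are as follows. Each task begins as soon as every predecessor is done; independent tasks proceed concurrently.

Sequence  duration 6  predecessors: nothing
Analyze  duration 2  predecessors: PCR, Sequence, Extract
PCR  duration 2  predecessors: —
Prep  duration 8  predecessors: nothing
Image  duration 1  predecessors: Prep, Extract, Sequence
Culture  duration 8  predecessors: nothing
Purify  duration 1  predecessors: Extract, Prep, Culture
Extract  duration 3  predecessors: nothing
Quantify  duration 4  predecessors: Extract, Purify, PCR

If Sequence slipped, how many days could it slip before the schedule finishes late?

5

The longest chain is Prep→Purify→Quantify = 8+1+4 = 13; overall finish 13 days.
Longest path through Sequence: 8 days (earliest finish 6, latest finish 11).
So Sequence can slip 11 − 6 = 5 days.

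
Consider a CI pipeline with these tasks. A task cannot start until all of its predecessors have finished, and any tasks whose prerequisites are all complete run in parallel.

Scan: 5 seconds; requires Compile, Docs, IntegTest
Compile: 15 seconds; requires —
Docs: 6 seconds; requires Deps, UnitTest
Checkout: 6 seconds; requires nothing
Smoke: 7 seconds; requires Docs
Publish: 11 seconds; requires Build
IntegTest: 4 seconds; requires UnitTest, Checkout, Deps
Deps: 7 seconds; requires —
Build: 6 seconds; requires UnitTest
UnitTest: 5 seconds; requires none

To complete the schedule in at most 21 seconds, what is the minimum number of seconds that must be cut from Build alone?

1

Current finish: 22 seconds; target: 21.
Build is on every critical path, so each second cut from Build cuts the finish by one (this holds down to a finish of 20).
Need 22 − 21 = 1 second off Build → Build becomes 5 seconds, finish becomes 21.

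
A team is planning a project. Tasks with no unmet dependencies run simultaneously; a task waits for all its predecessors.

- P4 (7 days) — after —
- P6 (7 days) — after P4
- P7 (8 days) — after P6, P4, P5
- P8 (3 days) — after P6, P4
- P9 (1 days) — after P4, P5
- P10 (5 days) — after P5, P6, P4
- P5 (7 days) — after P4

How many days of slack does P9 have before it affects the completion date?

P4→P5→P7 = 7+7+8 = 22 sets the makespan at 22 days.
P9 finishes as early as 15 and must finish by 22.
So P9 can slip 22 − 15 = 7 days.

7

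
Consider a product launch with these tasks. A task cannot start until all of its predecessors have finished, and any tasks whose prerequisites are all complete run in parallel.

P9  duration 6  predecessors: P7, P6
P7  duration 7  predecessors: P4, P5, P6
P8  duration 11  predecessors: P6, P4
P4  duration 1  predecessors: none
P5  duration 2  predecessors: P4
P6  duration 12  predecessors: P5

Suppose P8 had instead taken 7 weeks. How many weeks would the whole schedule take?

28

As given, the longest chain is P4→P5→P6→P7→P9 = 1+2+12+7+6 = 28, so the finish is 28 weeks.
The longest path through P8 is only 26 weeks, so P8 has float 2.
That remains the longest chain; total 28 weeks.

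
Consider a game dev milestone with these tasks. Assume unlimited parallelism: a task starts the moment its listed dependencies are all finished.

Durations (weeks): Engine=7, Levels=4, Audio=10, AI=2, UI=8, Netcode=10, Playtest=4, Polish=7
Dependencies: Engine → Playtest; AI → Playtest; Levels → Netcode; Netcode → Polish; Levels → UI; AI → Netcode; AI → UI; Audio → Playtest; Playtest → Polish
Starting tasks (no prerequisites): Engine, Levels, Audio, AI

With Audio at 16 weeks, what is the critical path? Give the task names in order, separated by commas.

Audio, Playtest, Polish

As given, the longest chain is Audio→Playtest→Polish = 10+4+7 = 21, so the finish is 21 weeks.
Audio is on the critical path; changing it to 16 makes that path 27 weeks.
No other chain overtakes it, so the finish is 27 weeks.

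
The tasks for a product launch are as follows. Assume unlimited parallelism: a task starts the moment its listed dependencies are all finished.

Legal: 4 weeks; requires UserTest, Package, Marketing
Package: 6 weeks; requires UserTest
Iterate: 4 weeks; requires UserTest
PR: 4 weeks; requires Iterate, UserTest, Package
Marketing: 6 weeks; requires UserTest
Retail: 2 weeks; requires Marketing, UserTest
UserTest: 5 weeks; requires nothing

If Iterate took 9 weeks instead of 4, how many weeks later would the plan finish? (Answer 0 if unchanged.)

3

Critical path before the change: UserTest→Package→PR = 5+6+4 = 15 giving 15 weeks.
The longest path through Iterate is only 13 weeks, so Iterate has float 2.
New critical path: UserTest→Iterate→PR = 5+9+4 = 18 ⇒ 18 weeks.
Change in finish: 18 − 15 = +3 weeks.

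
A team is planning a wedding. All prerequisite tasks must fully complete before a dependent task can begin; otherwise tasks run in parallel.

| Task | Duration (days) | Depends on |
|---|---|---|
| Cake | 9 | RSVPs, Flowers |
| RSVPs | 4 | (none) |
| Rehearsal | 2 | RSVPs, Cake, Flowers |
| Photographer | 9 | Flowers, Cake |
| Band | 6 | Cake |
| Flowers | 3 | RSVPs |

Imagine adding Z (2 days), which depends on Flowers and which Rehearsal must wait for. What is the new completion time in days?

25

Originally the plan takes 25 days.
With Z inserted, Rehearsal now waits for max(RSVPs, Cake, Flowers, Z).
New critical path: RSVPs→Flowers→Cake→Photographer = 4+3+9+9 = 25 ⇒ 25 days.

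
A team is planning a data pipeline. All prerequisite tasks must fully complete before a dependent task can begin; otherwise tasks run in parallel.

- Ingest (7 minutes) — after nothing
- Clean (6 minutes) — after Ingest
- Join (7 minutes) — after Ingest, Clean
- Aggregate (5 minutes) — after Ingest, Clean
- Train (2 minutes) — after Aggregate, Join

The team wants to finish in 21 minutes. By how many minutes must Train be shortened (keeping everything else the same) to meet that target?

Current finish: 22 minutes; target: 21.
Train is on every critical path, so each minute cut from Train cuts the finish by one (this holds down to a finish of 21).
Need 22 − 21 = 1 minute off Train → Train becomes 1 minute, finish becomes 21.

1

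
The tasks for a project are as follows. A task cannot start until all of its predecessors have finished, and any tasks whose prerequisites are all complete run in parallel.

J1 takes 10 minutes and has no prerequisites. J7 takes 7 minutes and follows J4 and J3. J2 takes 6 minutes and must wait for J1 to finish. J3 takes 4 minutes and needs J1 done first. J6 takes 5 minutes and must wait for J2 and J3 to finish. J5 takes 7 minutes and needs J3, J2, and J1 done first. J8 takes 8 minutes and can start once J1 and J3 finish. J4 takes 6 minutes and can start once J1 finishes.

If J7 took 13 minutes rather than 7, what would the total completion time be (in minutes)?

29

The binding path is J1→J4→J7 = 10+6+7 = 23; finish at 23 minutes.
J7 lies on that path, so at 13 minutes the path becomes 29 minutes.
That remains the longest chain; total 29 minutes.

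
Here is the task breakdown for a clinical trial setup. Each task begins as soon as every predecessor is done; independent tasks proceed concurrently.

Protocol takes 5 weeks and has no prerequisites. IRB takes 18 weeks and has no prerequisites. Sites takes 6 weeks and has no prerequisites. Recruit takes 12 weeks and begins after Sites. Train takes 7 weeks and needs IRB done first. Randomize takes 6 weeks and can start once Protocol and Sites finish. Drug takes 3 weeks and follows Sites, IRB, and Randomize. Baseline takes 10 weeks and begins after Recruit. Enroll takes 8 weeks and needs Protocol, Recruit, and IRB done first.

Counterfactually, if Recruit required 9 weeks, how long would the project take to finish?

The binding path is Sites→Recruit→Baseline = 6+12+10 = 28; finish at 28 weeks.
Since Recruit is critical, the -3 change carries straight to that chain (now 25 weeks).
The binding chain switches to IRB→Enroll = 18+8 = 26; finish 26 weeks.

26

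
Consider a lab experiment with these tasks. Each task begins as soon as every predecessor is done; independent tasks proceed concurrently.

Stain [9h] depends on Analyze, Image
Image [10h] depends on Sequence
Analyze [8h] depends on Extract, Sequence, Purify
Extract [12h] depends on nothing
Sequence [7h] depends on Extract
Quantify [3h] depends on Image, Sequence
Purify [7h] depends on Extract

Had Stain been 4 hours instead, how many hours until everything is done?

Actual critical path: Extract→Sequence→Image→Stain = 12+7+10+9 = 38 ⇒ 38 hours.
Stain lies on that path, so at 4 hours the path becomes 33 hours.
That remains the longest chain; total 33 hours.

33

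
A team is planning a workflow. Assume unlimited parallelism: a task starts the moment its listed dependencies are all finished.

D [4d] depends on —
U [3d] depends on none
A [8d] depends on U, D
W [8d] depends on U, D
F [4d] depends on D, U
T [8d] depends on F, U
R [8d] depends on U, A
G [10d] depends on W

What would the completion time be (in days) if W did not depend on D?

Original critical path: D→W→G = 4+8+10 = 22 ⇒ 22 days.
Without D→W, W's earliest start moves from 4 to 3.
New critical path: U→W→G = 3+8+10 = 21 ⇒ 21 days.

21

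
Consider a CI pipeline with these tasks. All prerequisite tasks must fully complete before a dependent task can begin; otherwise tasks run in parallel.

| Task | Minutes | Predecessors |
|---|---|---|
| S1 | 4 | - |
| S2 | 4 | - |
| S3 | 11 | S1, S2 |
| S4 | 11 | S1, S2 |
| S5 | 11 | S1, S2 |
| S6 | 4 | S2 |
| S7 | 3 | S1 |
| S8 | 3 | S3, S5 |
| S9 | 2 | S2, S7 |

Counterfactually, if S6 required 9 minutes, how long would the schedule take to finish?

Baseline: S1→S3→S8 = 4+11+3 = 18 → 18 minutes.
S6 is off the critical path — its longest chain is 8 minutes, giving 10 of slack.
No other chain overtakes it, so the finish is 18 minutes.

18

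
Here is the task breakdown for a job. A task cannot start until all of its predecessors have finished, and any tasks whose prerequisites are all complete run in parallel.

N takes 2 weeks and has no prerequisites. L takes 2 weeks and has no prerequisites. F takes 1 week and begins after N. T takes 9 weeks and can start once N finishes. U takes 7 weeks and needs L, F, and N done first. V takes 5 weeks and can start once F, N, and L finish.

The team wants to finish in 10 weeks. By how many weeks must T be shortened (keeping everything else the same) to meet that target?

Current finish: 11 weeks; target: 10.
T is on every critical path, so each week cut from T cuts the finish by one (this holds down to a finish of 10).
Need 11 − 10 = 1 week off T → T becomes 8 weeks, finish becomes 10.

1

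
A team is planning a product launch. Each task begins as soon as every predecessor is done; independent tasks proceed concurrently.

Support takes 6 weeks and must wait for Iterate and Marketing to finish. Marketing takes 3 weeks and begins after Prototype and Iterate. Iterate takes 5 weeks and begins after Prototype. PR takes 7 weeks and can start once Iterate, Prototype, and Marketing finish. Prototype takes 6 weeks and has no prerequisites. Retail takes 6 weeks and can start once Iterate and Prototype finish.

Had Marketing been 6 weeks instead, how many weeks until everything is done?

Actual critical path: Prototype→Iterate→Marketing→PR = 6+5+3+7 = 21 ⇒ 21 weeks.
Marketing is on the critical path; changing it to 6 makes that path 24 weeks.
That remains the longest chain; total 24 weeks.

24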